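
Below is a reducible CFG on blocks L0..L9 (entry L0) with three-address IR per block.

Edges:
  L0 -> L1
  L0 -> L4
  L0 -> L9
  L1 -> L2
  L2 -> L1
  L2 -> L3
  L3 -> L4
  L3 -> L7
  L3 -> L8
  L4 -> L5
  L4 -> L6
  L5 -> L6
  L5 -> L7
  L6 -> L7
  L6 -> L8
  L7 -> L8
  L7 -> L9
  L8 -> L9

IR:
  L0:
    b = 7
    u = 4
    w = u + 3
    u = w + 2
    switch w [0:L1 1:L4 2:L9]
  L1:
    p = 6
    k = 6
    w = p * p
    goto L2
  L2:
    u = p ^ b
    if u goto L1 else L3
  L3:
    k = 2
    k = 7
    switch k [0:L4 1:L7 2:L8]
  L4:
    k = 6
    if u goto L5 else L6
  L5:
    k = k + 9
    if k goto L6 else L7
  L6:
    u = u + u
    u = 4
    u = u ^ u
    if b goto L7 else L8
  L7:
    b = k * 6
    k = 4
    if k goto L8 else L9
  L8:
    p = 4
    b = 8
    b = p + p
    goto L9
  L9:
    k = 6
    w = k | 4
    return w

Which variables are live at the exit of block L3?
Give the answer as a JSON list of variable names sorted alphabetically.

Block summaries:
  L0 def {b,u,w} use ∅
  L1 def {k,p,w} use ∅
  L2 def {u} use {b,p}
  L3 def {k} use ∅
  L4 def {k} use {u}
  L5 def {k} use {k}
  L6 def {u} use {b,u}
  L7 def {b,k} use {k}
  L8 def {b,p} use ∅
  L9 def {k,w} use ∅

Live sets:
  L0 li=∅ lo={b,u}
  L1 li={b} lo={b,p}
  L2 li={b,p} lo={b,u}
  L3 li={b,u} lo={b,k,u}
  L4 li={b,u} lo={b,k,u}
  L5 li={b,k,u} lo={b,k,u}
  L6 li={b,k,u} lo={k}
  L7 li={k} lo=∅
  L8 li=∅ lo=∅
  L9 li=∅ lo=∅

live-out(L3) = ["b", "k", "u"]

Answer: ["b", "k", "u"]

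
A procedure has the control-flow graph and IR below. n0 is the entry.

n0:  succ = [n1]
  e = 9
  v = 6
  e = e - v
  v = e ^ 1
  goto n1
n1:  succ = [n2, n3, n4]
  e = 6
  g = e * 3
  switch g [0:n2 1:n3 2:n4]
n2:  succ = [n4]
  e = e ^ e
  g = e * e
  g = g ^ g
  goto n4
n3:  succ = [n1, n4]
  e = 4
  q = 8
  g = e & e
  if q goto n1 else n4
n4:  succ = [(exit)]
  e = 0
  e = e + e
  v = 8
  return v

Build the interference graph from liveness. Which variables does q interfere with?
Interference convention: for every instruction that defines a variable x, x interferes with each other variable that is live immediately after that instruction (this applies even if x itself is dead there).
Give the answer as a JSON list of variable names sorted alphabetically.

Answer: ["e", "g"]

Analysis:
Block summaries:
  n0: def={e,v} ue=∅
  n1: def={e,g} ue=∅
  n2: def={e,g} ue={e}
  n3: def={e,g,q} ue=∅
  n4: def={e,v} ue=∅

Backward fixpoint:
  n0 li=∅ lo=∅
  n1 li=∅ lo={e}
  n2 li={e} lo=∅
  n3 li=∅ lo=∅
  n4 li=∅ lo=∅

Interference:
  e — {g,q,v}
  g — {e,q}
  q — {e,g}
  v — {e}

N(q) = ["e", "g"]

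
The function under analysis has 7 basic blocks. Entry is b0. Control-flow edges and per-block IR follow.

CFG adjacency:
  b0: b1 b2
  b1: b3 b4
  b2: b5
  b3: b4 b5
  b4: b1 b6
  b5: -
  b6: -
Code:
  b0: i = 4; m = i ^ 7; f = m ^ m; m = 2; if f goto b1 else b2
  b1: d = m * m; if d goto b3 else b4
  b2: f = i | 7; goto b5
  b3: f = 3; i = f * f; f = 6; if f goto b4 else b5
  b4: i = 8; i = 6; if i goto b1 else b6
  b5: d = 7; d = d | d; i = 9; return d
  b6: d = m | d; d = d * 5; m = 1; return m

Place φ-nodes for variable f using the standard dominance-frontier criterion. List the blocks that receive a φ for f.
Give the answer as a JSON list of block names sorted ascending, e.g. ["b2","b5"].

Answer: ["b1", "b4", "b5"]

Derivation:
idom tree: b1←b0 b2←b0 b3←b1 b4←b1 b5←b0 b6←b4
Dom∩ at merges:
  b1: preds {b0,b4}: {b0} ∩ {b0,b1,b4} = {b0}; idom=b0
  b4: preds {b1,b3}: {b0,b1} ∩ {b0,b1,b3} = {b0,b1}; idom=b1
  b5: preds {b2,b3}: {b0,b2} ∩ {b0,b1,b3} = {b0}; idom=b0

DF derivation:
  b1←b0: walk · to b0
  b1←b4: walk b4→b1 to b0
  b4←b1: walk · to b1
  b4←b3: walk b3 to b1
  b5←b2: walk b2 to b0
  b5←b3: walk b3→b1 to b0
  b0 → ∅
  b1 → {b1,b5}
  b2 → {b5}
  b3 → {b4,b5}
  b4 → {b1}
  b5 → ∅
  b6 → ∅

φ for f: defs {b0,b2,b3}
  DF⁺ = {b1,b4,b5}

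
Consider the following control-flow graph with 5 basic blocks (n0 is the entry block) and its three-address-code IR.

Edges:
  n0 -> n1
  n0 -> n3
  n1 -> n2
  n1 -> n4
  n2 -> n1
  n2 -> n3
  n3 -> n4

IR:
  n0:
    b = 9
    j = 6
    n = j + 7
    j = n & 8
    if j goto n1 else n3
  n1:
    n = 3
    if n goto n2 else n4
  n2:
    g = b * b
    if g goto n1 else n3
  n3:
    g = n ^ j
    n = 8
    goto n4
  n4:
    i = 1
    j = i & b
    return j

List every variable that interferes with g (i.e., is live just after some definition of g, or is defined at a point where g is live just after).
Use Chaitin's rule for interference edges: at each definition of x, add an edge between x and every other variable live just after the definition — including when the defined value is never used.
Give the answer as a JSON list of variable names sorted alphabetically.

Block summaries:
  n0: {b,j,n} / ∅
  n1: {n} / ∅
  n2: {g} / {b}
  n3: {g,n} / {j,n}
  n4: {i,j} / {b}

Live sets:
  live n0: ∅→{b,j,n}
  live n1: {b,j}→{b,j,n}
  live n2: {b,j,n}→{b,j,n}
  live n3: {b,j,n}→{b}
  live n4: {b}→∅

Interference:
  b: {g,i,j,n}
  g: {b,j,n}
  i: {b}
  j: {b,g,n}
  n: {b,g,j}

N(g) = ["b", "j", "n"]

Answer: ["b", "j", "n"]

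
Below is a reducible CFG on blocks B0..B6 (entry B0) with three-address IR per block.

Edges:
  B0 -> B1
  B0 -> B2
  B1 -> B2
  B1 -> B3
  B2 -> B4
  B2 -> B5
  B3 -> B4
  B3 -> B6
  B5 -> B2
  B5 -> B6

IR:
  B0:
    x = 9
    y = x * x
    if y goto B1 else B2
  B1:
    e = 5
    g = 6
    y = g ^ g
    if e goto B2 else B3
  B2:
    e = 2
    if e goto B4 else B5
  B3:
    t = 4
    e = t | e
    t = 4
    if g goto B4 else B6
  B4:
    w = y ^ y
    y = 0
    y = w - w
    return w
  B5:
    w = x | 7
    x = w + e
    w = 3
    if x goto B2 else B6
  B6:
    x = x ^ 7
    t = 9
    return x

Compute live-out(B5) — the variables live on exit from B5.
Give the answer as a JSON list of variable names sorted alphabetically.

Answer: ["x", "y"]

Working:
Block summaries:
  B0: {x,y} / ∅
  B1: {e,g,y} / ∅
  B2: {e} / ∅
  B3: {e,t} / {e,g}
  B4: {w,y} / {y}
  B5: {w,x} / {e,x}
  B6: {t,x} / {x}

Backward fixpoint:
  B0 li=∅ lo={x,y}
  B1 li={x} lo={e,g,x,y}
  B2 li={x,y} lo={e,x,y}
  B3 li={e,g,x,y} lo={x,y}
  B4 li={y} lo=∅
  B5 li={e,x,y} lo={x,y}
  B6 li={x} lo=∅

live-out(B5) = ["x", "y"]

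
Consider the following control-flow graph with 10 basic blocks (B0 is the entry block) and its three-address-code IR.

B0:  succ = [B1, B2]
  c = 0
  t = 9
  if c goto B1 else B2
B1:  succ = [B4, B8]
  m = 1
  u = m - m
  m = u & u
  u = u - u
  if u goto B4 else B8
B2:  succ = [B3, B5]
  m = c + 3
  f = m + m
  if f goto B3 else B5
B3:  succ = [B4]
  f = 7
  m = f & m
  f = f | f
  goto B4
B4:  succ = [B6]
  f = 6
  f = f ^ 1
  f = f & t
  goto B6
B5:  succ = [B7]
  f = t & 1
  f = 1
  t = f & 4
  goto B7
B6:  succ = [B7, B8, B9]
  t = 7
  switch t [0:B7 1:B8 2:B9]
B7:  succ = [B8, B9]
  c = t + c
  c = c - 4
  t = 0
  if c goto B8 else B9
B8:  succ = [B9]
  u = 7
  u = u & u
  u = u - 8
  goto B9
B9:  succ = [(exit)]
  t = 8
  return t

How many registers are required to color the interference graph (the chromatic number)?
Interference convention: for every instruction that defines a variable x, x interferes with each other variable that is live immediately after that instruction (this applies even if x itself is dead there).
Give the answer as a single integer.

Answer: 4

Working:
def/use:
  B0: def={c,t} ue=∅
  B1: def={m,u} ue=∅
  B2: def={f,m} ue={c}
  B3: def={f,m} ue={m}
  B4: def={f} ue={t}
  B5: def={f,t} ue={t}
  B6: def={t} ue=∅
  B7: def={c,t} ue={c,t}
  B8: def={u} ue=∅
  B9: def={t} ue=∅

Live sets:
  live B0: ∅→{c,t}
  live B1: {c,t}→{c,t}
  live B2: {c,t}→{c,m,t}
  live B3: {c,m,t}→{c,t}
  live B4: {c,t}→{c}
  live B5: {c,t}→{c,t}
  live B6: {c}→{c,t}
  live B7: {c,t}→∅
  live B8: ∅→∅
  live B9: ∅→∅

Interfere edges:
  c: {f,m,t,u}
  f: {c,m,t}
  m: {c,f,t,u}
  t: {c,f,m,u}
  u: {c,m,t}

Colouring:
  {c,f,m,t} pairwise interfere (4-clique) ⇒ χ ≥ 4
  4-colouring: R0={c}  R1={m}  R2={t}  R3={f,u}
  χ = 4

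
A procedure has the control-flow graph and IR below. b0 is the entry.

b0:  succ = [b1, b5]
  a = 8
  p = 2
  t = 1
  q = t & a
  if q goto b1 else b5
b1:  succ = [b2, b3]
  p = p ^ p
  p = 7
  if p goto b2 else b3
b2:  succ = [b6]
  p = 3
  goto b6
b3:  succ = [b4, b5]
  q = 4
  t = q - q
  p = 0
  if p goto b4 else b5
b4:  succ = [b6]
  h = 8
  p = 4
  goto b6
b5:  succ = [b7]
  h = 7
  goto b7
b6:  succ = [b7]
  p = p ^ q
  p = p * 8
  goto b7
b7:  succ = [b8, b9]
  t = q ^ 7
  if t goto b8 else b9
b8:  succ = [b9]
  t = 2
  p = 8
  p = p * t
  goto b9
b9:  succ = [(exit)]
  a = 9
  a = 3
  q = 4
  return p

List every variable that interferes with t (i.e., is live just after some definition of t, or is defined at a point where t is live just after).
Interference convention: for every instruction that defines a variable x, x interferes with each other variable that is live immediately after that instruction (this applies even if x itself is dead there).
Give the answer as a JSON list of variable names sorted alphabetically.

Answer: ["a", "p", "q"]

Derivation:
Block summaries:
  b0: def={a,p,q,t} ue=∅
  b1: def={p} ue={p}
  b2: def={p} ue=∅
  b3: def={p,q,t} ue=∅
  b4: def={h,p} ue=∅
  b5: def={h} ue=∅
  b6: def={p} ue={p,q}
  b7: def={t} ue={q}
  b8: def={p,t} ue=∅
  b9: def={a,q} ue={p}

Backward fixpoint:
  live b0: ∅→{p,q}
  live b1: {p,q}→{q}
  live b2: {q}→{p,q}
  live b3: ∅→{p,q}
  live b4: {q}→{p,q}
  live b5: {p,q}→{p,q}
  live b6: {p,q}→{p,q}
  live b7: {p,q}→{p}
  live b8: ∅→{p}
  live b9: {p}→∅

Interference:
  a↔{p,t}
  h↔{p,q}
  p↔{a,h,q,t}
  q↔{h,p,t}
  t↔{a,p,q}

N(t) = ["a", "p", "q"]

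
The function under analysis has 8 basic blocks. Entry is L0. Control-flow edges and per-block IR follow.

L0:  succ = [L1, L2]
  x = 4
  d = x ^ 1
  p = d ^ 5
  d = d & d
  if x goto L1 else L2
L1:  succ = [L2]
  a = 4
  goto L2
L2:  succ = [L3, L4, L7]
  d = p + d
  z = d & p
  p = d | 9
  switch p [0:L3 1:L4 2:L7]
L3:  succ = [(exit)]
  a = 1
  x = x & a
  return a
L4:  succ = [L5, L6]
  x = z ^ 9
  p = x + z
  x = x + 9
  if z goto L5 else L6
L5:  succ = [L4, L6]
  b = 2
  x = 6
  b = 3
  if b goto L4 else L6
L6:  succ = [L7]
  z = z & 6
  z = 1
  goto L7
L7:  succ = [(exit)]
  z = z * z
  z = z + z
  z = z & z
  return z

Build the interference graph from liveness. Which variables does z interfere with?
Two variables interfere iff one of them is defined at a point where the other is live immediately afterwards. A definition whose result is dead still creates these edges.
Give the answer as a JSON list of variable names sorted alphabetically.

Answer: ["b", "d", "p", "x"]

Derivation:
Per-block:
  L0: {d,p,x} / ∅
  L1: {a} / ∅
  L2: {d,p,z} / {d,p}
  L3: {a,x} / {x}
  L4: {p,x} / {z}
  L5: {b,x} / ∅
  L6: {z} / {z}
  L7: {z} / {z}

Live sets:
  live L0: ∅→{d,p,x}
  live L1: {d,p,x}→{d,p,x}
  live L2: {d,p,x}→{x,z}
  live L3: {x}→∅
  live L4: {z}→{z}
  live L5: {z}→{z}
  live L6: {z}→{z}
  live L7: {z}→∅

Interfere edges:
  a↔{d,p,x}
  b↔{z}
  d↔{a,p,x,z}
  p↔{a,d,x,z}
  x↔{a,d,p,z}
  z↔{b,d,p,x}

N(z) = ["b", "d", "p", "x"]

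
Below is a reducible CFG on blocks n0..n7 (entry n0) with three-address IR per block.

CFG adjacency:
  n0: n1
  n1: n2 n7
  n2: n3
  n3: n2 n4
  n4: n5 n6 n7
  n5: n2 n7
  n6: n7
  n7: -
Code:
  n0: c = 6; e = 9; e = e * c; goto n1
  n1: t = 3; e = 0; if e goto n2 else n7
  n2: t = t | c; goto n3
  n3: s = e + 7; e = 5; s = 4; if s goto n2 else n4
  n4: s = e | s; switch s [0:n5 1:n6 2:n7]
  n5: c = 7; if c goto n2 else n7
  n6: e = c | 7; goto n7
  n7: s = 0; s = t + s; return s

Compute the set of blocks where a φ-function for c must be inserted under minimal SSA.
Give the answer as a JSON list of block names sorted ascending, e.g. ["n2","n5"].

Answer: ["n2", "n7"]

Working:
idom tree: n1←n0 n2←n1 n3←n2 n4←n3 n5←n4 n6←n4 n7←n1
Dom at joins:
  n2: preds {n1,n3,n5}: {n0,n1} ∩ {n0,n1,n2,n3} ∩ {n0,n1,n2,n3,n4,n5} = {n0,n1}; idom=n1
  n7: preds {n1,n4,n5,n6}: {n0,n1} ∩ {n0,n1,n2,n3,n4} ∩ {n0,n1,n2,n3,n4,n5} ∩ {n0,n1,n2,n3,n4,n6} = {n0,n1}; idom=n1

DF derivation:
  join n2 pred n1: · stop@n1
  join n2 pred n3: n3→n2 stop@n1
  join n2 pred n5: n5→n4→n3→n2 stop@n1
  join n7 pred n1: · stop@n1
  join n7 pred n4: n4→n3→n2 stop@n1
  join n7 pred n5: n5→n4→n3→n2 stop@n1
  join n7 pred n6: n6→n4→n3→n2 stop@n1
  n0: DF=∅
  n1: DF=∅
  n2: DF={n2,n7}
  n3: DF={n2,n7}
  n4: DF={n2,n7}
  n5: DF={n2,n7}
  n6: DF={n7}
  n7: DF=∅

φ for c: defs {n0,n5}
  DF⁺ = {n2,n7}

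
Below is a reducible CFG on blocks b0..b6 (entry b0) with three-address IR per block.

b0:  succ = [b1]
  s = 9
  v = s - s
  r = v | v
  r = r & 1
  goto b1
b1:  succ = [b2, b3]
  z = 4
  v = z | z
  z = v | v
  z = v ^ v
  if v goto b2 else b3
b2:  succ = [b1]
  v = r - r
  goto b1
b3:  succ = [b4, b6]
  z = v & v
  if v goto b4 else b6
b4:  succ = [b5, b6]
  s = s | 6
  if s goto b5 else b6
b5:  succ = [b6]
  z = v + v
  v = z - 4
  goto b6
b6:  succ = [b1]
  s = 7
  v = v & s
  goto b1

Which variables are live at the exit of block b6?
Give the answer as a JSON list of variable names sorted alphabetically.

Answer: ["r", "s"]

Working:
def/use:
  b0: def={r,s,v} ue=∅
  b1: def={v,z} ue=∅
  b2: def={v} ue={r}
  b3: def={z} ue={v}
  b4: def={s} ue={s}
  b5: def={v,z} ue={v}
  b6: def={s,v} ue={v}

Backward fixpoint:
  live b0: ∅→{r,s}
  live b1: {r,s}→{r,s,v}
  live b2: {r,s}→{r,s}
  live b3: {r,s,v}→{r,s,v}
  live b4: {r,s,v}→{r,v}
  live b5: {r,v}→{r,v}
  live b6: {r,v}→{r,s}

live-out(b6) = ["r", "s"]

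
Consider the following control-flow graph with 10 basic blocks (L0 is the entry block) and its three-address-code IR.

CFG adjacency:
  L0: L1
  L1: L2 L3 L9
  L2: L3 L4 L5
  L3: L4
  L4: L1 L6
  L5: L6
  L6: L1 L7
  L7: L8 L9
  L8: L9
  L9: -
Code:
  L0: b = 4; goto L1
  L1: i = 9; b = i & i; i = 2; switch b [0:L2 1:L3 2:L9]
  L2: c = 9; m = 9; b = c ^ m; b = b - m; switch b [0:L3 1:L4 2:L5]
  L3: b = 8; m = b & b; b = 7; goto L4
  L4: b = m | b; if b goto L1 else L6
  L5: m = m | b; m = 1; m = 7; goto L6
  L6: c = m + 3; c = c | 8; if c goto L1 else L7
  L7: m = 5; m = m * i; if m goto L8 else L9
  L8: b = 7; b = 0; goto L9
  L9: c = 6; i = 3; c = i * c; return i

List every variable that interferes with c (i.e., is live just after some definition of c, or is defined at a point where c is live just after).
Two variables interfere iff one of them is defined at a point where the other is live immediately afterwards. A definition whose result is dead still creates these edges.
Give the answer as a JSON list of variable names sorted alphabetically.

Answer: ["i", "m"]

Derivation:
Block summaries:
  L0: def={b} ue=∅
  L1: def={b,i} ue=∅
  L2: def={b,c,m} ue=∅
  L3: def={b,m} ue=∅
  L4: def={b} ue={b,m}
  L5: def={m} ue={b,m}
  L6: def={c} ue={m}
  L7: def={m} ue={i}
  L8: def={b} ue=∅
  L9: def={c,i} ue=∅

Live sets:
  live L0: ∅→∅
  live L1: ∅→{i}
  live L2: {i}→{b,i,m}
  live L3: {i}→{b,i,m}
  live L4: {b,i,m}→{i,m}
  live L5: {b,i,m}→{i,m}
  live L6: {i,m}→{i}
  live L7: {i}→∅
  live L8: ∅→∅
  live L9: ∅→∅

Interfere edges:
  b: {i,m}
  c: {i,m}
  i: {b,c,m}
  m: {b,c,i}

N(c) = ["i", "m"]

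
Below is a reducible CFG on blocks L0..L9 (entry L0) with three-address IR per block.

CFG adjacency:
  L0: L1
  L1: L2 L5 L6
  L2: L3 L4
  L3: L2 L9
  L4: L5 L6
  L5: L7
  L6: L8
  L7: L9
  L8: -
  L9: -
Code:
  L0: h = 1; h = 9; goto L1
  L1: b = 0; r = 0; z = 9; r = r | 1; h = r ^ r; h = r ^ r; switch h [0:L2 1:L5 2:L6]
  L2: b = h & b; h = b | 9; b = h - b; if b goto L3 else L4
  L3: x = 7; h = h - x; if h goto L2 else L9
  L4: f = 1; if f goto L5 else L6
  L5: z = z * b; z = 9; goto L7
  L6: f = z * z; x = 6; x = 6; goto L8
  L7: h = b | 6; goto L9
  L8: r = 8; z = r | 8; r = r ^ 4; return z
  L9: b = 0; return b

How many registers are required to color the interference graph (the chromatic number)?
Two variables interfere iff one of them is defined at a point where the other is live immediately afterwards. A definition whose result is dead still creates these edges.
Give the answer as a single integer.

Answer: 4

Analysis:
def/use:
  L0 def {h} use ∅
  L1 def {b,h,r,z} use ∅
  L2 def {b,h} use {b,h}
  L3 def {h,x} use {h}
  L4 def {f} use ∅
  L5 def {z} use {b,z}
  L6 def {f,x} use {z}
  L7 def {h} use {b}
  L8 def {r,z} use ∅
  L9 def {b} use ∅

Backward fixpoint:
  L0 li=∅ lo=∅
  L1 li=∅ lo={b,h,z}
  L2 li={b,h,z} lo={b,h,z}
  L3 li={b,h,z} lo={b,h,z}
  L4 li={b,z} lo={b,z}
  L5 li={b,z} lo={b}
  L6 li={z} lo=∅
  L7 li={b} lo=∅
  L8 li=∅ lo=∅
  L9 li=∅ lo=∅

Interference:
  b↔{f,h,r,x,z}
  f↔{b,z}
  h↔{b,r,x,z}
  r↔{b,h,z}
  x↔{b,h,z}
  z↔{b,f,h,r,x}

Registers:
  {b,h,r,z} pairwise interfere (4-clique) ⇒ χ ≥ 4
  assign b→r0 f→r2 h→r2 r→r3 x→r3 z→r1 — no edge inside a register ⇒ χ ≤ 4
  χ = 4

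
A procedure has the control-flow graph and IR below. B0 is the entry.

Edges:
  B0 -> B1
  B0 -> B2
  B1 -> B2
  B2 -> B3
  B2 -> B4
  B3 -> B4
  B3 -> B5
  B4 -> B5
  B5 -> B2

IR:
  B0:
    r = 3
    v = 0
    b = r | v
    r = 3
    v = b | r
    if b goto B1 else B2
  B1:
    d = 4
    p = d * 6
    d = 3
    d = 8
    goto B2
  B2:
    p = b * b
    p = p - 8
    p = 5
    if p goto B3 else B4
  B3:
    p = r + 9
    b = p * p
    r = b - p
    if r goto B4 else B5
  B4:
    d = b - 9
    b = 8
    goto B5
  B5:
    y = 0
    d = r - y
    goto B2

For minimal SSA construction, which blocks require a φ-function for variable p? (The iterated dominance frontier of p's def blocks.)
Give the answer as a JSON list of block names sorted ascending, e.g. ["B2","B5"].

idom tree: B1←B0 B2←B0 B3←B2 B4←B2 B5←B2
Join-block Dom:
  B2: preds {B0,B1,B5}: {B0} ∩ {B0,B1} ∩ {B0,B2,B5} = {B0}; idom=B0
  B4: preds {B2,B3}: {B0,B2} ∩ {B0,B2,B3} = {B0,B2}; idom=B2
  B5: preds {B3,B4}: {B0,B2,B3} ∩ {B0,B2,B4} = {B0,B2}; idom=B2

DF derivation:
  join B2 pred B0: · stop@B0
  join B2 pred B1: B1 stop@B0
  join B2 pred B5: B5→B2 stop@B0
  join B4 pred B2: · stop@B2
  join B4 pred B3: B3 stop@B2
  join B5 pred B3: B3 stop@B2
  join B5 pred B4: B4 stop@B2
  B0 → ∅
  B1 → {B2}
  B2 → {B2}
  B3 → {B4,B5}
  B4 → {B5}
  B5 → {B2}

φ for p: defs {B1,B2,B3}
  DF⁺ = {B2,B4,B5}

Answer: ["B2", "B4", "B5"]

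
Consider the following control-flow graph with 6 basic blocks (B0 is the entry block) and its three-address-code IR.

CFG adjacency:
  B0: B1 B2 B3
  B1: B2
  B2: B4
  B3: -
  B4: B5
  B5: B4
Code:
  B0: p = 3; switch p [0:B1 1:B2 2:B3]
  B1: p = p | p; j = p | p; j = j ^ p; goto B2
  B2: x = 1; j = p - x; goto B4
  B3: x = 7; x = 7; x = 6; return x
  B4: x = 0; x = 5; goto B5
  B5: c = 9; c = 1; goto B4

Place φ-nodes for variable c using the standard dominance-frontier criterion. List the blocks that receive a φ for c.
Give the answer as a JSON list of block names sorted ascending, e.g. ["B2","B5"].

Answer: ["B4"]

Working:
idom tree: B1←B0 B2←B0 B3←B0 B4←B2 B5←B4
Join-block Dom:
  B2: preds {B0,B1}: {B0} ∩ {B0,B1} = {B0}; idom=B0
  B4: preds {B2,B5}: {B0,B2} ∩ {B0,B2,B4,B5} = {B0,B2}; idom=B2

DF walk-up:
  join B2 pred B0: · stop@B0
  join B2 pred B1: B1 stop@B0
  join B4 pred B2: · stop@B2
  join B4 pred B5: B5→B4 stop@B2
  DF(B0)=∅
  DF(B1)={B2}
  DF(B2)=∅
  DF(B3)=∅
  DF(B4)={B4}
  DF(B5)={B4}

φ for c: defs {B5}
  DF⁺ = {B4}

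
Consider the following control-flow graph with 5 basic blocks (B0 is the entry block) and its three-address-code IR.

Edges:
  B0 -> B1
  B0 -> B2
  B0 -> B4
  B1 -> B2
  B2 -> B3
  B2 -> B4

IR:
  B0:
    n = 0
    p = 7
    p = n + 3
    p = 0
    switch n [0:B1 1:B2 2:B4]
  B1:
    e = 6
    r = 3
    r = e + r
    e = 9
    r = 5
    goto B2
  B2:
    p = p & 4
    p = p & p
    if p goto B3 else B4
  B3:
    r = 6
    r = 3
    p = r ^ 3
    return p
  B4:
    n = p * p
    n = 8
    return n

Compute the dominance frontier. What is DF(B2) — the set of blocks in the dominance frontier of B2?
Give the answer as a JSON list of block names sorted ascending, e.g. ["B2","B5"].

idom tree: B1←B0 B2←B0 B3←B2 B4←B0
Dom∩ at merges:
  B2: preds {B0,B1}: {B0} ∩ {B0,B1} = {B0}; idom=B0
  B4: preds {B0,B2}: {B0} ∩ {B0,B2} = {B0}; idom=B0

Frontier:
  join B2 pred B0: · stop@B0
  join B2 pred B1: B1 stop@B0
  join B4 pred B0: · stop@B0
  join B4 pred B2: B2 stop@B0
  DF(B0)=∅
  DF(B1)={B2}
  DF(B2)={B4}
  DF(B3)=∅
  DF(B4)=∅

DF(B2) = ["B4"]

Answer: ["B4"]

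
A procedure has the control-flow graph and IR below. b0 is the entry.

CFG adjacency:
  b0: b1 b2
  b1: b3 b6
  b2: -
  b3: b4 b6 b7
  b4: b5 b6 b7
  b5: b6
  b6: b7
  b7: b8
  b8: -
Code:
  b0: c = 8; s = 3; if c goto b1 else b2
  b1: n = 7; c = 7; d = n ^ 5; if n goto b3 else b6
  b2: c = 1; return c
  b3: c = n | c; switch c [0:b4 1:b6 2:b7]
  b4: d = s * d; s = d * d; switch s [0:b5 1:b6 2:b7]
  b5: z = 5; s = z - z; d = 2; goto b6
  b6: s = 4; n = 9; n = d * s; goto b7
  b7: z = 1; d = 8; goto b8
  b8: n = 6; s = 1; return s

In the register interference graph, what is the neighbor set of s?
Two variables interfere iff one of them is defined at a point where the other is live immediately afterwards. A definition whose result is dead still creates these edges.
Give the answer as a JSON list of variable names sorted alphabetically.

Answer: ["c", "d", "n"]

Derivation:
def/use:
  b0: {c,s} / ∅
  b1: {c,d,n} / ∅
  b2: {c} / ∅
  b3: {c} / {c,n}
  b4: {d,s} / {d,s}
  b5: {d,s,z} / ∅
  b6: {n,s} / {d}
  b7: {d,z} / ∅
  b8: {n,s} / ∅

Liveness:
  b0 li=∅ lo={s}
  b1 li={s} lo={c,d,n,s}
  b2 li=∅ lo=∅
  b3 li={c,d,n,s} lo={d,s}
  b4 li={d,s} lo={d}
  b5 li=∅ lo={d}
  b6 li={d} lo=∅
  b7 li=∅ lo=∅
  b8 li=∅ lo=∅

Interference:
  c — {d,n,s}
  d — {c,n,s}
  n — {c,d,s}
  s — {c,d,n}
  z — ∅

N(s) = ["c", "d", "n"]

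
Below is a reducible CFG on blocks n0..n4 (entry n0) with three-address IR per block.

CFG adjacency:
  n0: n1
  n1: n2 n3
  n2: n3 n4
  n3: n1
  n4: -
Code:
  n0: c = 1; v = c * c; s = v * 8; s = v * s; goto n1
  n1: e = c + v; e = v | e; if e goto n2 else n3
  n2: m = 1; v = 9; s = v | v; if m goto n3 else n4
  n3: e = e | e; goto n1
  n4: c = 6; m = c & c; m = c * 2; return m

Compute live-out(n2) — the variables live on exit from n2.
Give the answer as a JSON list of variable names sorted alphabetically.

Block summaries:
  n0: {c,s,v} / ∅
  n1: {e} / {c,v}
  n2: {m,s,v} / ∅
  n3: {e} / {e}
  n4: {c,m} / ∅

Live sets:
  n0: in=∅ out={c,v}
  n1: in={c,v} out={c,e,v}
  n2: in={c,e} out={c,e,v}
  n3: in={c,e,v} out={c,v}
  n4: in=∅ out=∅

live-out(n2) = ["c", "e", "v"]

Answer: ["c", "e", "v"]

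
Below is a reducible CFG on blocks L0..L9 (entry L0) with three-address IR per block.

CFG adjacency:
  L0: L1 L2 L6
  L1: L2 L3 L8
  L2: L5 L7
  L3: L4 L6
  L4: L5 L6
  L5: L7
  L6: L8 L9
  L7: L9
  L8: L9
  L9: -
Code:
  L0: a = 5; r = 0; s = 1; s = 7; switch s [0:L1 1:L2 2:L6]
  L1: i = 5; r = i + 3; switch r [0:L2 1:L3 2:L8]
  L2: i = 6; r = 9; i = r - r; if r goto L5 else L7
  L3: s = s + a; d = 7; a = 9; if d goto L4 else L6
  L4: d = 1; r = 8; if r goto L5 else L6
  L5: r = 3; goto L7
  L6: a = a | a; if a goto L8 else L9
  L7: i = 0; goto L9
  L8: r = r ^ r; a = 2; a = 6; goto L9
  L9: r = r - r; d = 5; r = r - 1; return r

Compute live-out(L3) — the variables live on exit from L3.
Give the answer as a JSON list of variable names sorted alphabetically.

Answer: ["a", "r"]

Working:
Per-block:
  L0: def={a,r,s} ue=∅
  L1: def={i,r} ue=∅
  L2: def={i,r} ue=∅
  L3: def={a,d,s} ue={a,s}
  L4: def={d,r} ue=∅
  L5: def={r} ue=∅
  L6: def={a} ue={a}
  L7: def={i} ue=∅
  L8: def={a,r} ue={r}
  L9: def={d,r} ue={r}

Liveness:
  L0: in=∅ out={a,r,s}
  L1: in={a,s} out={a,r,s}
  L2: in=∅ out={r}
  L3: in={a,r,s} out={a,r}
  L4: in={a} out={a,r}
  L5: in=∅ out={r}
  L6: in={a,r} out={r}
  L7: in={r} out={r}
  L8: in={r} out={r}
  L9: in={r} out=∅

live-out(L3) = ["a", "r"]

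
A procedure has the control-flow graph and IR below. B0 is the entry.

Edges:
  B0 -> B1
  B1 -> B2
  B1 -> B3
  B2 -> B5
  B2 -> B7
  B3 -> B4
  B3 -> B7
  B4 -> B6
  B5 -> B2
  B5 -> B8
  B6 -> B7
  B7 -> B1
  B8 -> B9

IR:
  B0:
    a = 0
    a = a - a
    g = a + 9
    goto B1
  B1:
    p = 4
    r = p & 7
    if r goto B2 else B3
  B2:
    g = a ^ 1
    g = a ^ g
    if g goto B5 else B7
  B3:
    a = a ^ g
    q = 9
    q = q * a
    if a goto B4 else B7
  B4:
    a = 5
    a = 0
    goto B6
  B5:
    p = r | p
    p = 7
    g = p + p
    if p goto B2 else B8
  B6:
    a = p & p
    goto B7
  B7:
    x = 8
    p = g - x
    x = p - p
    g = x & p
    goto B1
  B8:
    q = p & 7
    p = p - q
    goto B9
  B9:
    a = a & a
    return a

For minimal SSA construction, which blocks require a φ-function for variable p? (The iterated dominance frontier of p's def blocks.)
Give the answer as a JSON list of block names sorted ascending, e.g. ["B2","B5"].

Answer: ["B1", "B2", "B7"]

Working:
idom tree: B1←B0 B2←B1 B3←B1 B4←B3 B5←B2 B6←B4 B7←B1 B8←B5 B9←B8
Dom at joins:
  B1: preds {B0,B7}: {B0} ∩ {B0,B1,B7} = {B0}; idom=B0
  B2: preds {B1,B5}: {B0,B1} ∩ {B0,B1,B2,B5} = {B0,B1}; idom=B1
  B7: preds {B2,B3,B6}: {B0,B1,B2} ∩ {B0,B1,B3} ∩ {B0,B1,B3,B4,B6} = {B0,B1}; idom=B1

DF derivation:
  B1←B0: walk · to B0
  B1←B7: walk B7→B1 to B0
  B2←B1: walk · to B1
  B2←B5: walk B5→B2 to B1
  B7←B2: walk B2 to B1
  B7←B3: walk B3 to B1
  B7←B6: walk B6→B4→B3 to B1
  B0: DF=∅
  B1: DF={B1}
  B2: DF={B2,B7}
  B3: DF={B7}
  B4: DF={B7}
  B5: DF={B2}
  B6: DF={B7}
  B7: DF={B1}
  B8: DF=∅
  B9: DF=∅

φ for p: defs {B1,B5,B7,B8}
  DF⁺ = {B1,B2,B7}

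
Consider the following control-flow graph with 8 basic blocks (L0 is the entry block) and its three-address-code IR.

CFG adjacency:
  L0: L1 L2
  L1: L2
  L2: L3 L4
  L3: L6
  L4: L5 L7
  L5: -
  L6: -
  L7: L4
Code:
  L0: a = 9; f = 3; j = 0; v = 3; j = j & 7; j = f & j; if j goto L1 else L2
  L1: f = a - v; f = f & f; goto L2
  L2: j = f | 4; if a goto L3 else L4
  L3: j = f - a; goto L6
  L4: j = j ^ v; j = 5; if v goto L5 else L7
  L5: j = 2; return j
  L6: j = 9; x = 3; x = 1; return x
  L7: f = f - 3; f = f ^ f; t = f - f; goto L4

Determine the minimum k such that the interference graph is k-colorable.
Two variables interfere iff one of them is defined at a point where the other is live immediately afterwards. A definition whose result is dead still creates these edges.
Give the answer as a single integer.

Answer: 4

Derivation:
Block summaries:
  L0: {a,f,j,v} / ∅
  L1: {f} / {a,v}
  L2: {j} / {a,f}
  L3: {j} / {a,f}
  L4: {j} / {j,v}
  L5: {j} / ∅
  L6: {j,x} / ∅
  L7: {f,t} / {f}

Live sets:
  live L0: ∅→{a,f,v}
  live L1: {a,v}→{a,f,v}
  live L2: {a,f,v}→{a,f,j,v}
  live L3: {a,f}→∅
  live L4: {f,j,v}→{f,j,v}
  live L5: ∅→∅
  live L6: ∅→∅
  live L7: {f,j,v}→{f,j,v}

Conflict graph:
  a — {f,j,v}
  f — {a,j,t,v}
  j — {a,f,t,v}
  t — {f,j,v}
  v — {a,f,j,t}
  x — ∅

Registers:
  clique {a,f,j,v} ⇒ need ≥ 4
  4-colouring: r0={f,x}  r1={j}  r2={v}  r3={a,t}
  χ = 4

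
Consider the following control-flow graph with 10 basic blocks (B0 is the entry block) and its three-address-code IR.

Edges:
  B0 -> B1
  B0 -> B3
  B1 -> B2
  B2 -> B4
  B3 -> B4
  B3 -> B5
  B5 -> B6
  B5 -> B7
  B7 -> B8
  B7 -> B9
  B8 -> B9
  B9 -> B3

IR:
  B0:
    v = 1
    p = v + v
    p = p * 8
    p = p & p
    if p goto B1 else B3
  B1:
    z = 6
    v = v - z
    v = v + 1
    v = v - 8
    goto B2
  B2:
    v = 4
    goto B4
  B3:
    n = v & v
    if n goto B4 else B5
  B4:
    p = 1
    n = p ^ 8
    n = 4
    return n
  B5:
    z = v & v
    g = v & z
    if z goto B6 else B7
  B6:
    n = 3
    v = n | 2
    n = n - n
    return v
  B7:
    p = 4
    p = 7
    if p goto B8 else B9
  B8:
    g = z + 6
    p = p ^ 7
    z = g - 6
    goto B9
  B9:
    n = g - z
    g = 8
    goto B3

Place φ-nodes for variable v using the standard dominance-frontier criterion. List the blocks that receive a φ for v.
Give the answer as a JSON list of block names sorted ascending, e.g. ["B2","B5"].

Answer: ["B4"]

Derivation:
idom tree: B1←B0 B2←B1 B3←B0 B4←B0 B5←B3 B6←B5 B7←B5 B8←B7 B9←B7
Dom at joins:
  B3: preds {B0,B9}: {B0} ∩ {B0,B3,B5,B7,B9} = {B0}; idom=B0
  B4: preds {B2,B3}: {B0,B1,B2} ∩ {B0,B3} = {B0}; idom=B0
  B9: preds {B7,B8}: {B0,B3,B5,B7} ∩ {B0,B3,B5,B7,B8} = {B0,B3,B5,B7}; idom=B7

Frontier:
  join B3 pred B0: · stop@B0
  join B3 pred B9: B9→B7→B5→B3 stop@B0
  join B4 pred B2: B2→B1 stop@B0
  join B4 pred B3: B3 stop@B0
  join B9 pred B7: · stop@B7
  join B9 pred B8: B8 stop@B7
  B0 → ∅
  B1 → {B4}
  B2 → {B4}
  B3 → {B3,B4}
  B4 → ∅
  B5 → {B3}
  B6 → ∅
  B7 → {B3}
  B8 → {B9}
  B9 → {B3}

φ for v: defs {B0,B1,B2,B6}
  DF⁺ = {B4}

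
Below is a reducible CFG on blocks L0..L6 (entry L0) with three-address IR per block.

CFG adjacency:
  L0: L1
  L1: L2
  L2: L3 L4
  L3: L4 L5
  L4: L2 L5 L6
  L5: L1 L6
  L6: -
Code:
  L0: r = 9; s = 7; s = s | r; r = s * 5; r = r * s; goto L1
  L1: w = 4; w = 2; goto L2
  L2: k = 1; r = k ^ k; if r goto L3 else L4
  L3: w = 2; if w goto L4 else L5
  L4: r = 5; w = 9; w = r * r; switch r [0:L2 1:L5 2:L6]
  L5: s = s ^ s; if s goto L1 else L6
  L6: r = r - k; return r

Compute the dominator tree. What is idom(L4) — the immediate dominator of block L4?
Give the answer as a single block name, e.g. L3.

idom tree: L1←L0 L2←L1 L3←L2 L4←L2 L5←L2 L6←L2
Dom∩ at merges:
  L1: preds {L0,L5}: {L0} ∩ {L0,L1,L2,L5} = {L0}; idom=L0
  L2: preds {L1,L4}: {L0,L1} ∩ {L0,L1,L2,L4} = {L0,L1}; idom=L1
  L4: preds {L2,L3}: {L0,L1,L2} ∩ {L0,L1,L2,L3} = {L0,L1,L2}; idom=L2
  L5: preds {L3,L4}: {L0,L1,L2,L3} ∩ {L0,L1,L2,L4} = {L0,L1,L2}; idom=L2
  L6: preds {L4,L5}: {L0,L1,L2,L4} ∩ {L0,L1,L2,L5} = {L0,L1,L2}; idom=L2

idom(L4) = L2

Answer: L2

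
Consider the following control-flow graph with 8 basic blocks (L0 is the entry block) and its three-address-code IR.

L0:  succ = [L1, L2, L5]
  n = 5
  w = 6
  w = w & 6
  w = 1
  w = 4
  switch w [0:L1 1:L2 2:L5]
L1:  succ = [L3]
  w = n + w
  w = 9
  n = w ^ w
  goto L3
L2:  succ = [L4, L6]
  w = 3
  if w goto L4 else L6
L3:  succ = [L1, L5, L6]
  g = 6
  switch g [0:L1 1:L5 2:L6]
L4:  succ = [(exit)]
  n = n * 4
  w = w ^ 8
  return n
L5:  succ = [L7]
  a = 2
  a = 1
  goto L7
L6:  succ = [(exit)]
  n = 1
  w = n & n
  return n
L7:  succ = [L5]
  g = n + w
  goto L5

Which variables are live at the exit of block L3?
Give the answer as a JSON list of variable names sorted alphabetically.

Answer: ["n", "w"]

Working:
Block summaries:
  L0: def={n,w} ue=∅
  L1: def={n,w} ue={n,w}
  L2: def={w} ue=∅
  L3: def={g} ue=∅
  L4: def={n,w} ue={n,w}
  L5: def={a} ue=∅
  L6: def={n,w} ue=∅
  L7: def={g} ue={n,w}

Backward fixpoint:
  L0: in=∅ out={n,w}
  L1: in={n,w} out={n,w}
  L2: in={n} out={n,w}
  L3: in={n,w} out={n,w}
  L4: in={n,w} out=∅
  L5: in={n,w} out={n,w}
  L6: in=∅ out=∅
  L7: in={n,w} out={n,w}

live-out(L3) = ["n", "w"]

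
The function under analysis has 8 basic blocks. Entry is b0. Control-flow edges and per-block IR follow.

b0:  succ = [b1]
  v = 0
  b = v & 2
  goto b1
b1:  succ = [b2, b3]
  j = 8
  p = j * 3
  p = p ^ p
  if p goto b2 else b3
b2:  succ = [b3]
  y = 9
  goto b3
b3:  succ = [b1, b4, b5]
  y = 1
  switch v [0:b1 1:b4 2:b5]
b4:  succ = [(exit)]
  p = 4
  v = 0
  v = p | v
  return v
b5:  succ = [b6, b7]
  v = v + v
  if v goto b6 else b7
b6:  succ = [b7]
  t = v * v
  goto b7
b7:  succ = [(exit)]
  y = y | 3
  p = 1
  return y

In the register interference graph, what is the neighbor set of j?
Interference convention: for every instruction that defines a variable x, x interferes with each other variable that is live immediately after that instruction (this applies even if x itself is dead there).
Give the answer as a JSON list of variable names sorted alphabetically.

def/use:
  b0: def={b,v} ue=∅
  b1: def={j,p} ue=∅
  b2: def={y} ue=∅
  b3: def={y} ue={v}
  b4: def={p,v} ue=∅
  b5: def={v} ue={v}
  b6: def={t} ue={v}
  b7: def={p,y} ue={y}

Live sets:
  b0 li=∅ lo={v}
  b1 li={v} lo={v}
  b2 li={v} lo={v}
  b3 li={v} lo={v,y}
  b4 li=∅ lo=∅
  b5 li={v,y} lo={v,y}
  b6 li={v,y} lo={y}
  b7 li={y} lo=∅

Conflict graph:
  b↔{v}
  j↔{v}
  p↔{v,y}
  t↔{y}
  v↔{b,j,p,y}
  y↔{p,t,v}

N(j) = ["v"]

Answer: ["v"]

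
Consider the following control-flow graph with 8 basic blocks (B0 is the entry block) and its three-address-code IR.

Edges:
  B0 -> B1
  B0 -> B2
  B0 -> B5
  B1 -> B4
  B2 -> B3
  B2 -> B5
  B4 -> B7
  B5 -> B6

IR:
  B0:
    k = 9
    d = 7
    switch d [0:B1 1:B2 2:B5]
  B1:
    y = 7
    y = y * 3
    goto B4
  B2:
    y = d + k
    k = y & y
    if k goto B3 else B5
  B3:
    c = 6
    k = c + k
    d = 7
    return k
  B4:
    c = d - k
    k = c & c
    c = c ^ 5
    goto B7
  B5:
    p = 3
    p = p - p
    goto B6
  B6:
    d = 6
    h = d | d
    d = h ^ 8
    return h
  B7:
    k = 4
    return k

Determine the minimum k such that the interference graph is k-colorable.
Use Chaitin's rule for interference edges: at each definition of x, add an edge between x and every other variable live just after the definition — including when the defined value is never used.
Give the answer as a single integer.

Answer: 3

Derivation:
Per-block:
  B0 def {d,k} use ∅
  B1 def {y} use ∅
  B2 def {k,y} use {d,k}
  B3 def {c,d,k} use {k}
  B4 def {c,k} use {d,k}
  B5 def {p} use ∅
  B6 def {d,h} use ∅
  B7 def {k} use ∅

Liveness:
  B0 li=∅ lo={d,k}
  B1 li={d,k} lo={d,k}
  B2 li={d,k} lo={k}
  B3 li={k} lo=∅
  B4 li={d,k} lo=∅
  B5 li=∅ lo=∅
  B6 li=∅ lo=∅
  B7 li=∅ lo=∅

Interference:
  c — {k}
  d — {h,k,y}
  h — {d}
  k — {c,d,y}
  p — ∅
  y — {d,k}

Registers:
  lower bound: {d,k,y} mutually conflict ⇒ χ ≥ 3
  3-colouring: R0={c,d,p}  R1={h,k}  R2={y}
  χ = 3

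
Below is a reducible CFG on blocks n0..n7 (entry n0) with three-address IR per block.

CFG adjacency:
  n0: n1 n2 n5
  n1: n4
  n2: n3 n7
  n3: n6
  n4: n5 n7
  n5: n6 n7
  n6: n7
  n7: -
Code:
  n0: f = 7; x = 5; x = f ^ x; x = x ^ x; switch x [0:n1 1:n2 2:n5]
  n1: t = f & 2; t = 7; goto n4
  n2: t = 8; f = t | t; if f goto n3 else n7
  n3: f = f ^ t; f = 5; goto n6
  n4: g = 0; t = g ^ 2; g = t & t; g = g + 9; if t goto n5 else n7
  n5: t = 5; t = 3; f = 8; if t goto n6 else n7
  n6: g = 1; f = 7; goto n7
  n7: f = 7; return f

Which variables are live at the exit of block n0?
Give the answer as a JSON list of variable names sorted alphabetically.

Block summaries:
  n0: def={f,x} ue=∅
  n1: def={t} ue={f}
  n2: def={f,t} ue=∅
  n3: def={f} ue={f,t}
  n4: def={g,t} ue=∅
  n5: def={f,t} ue=∅
  n6: def={f,g} ue=∅
  n7: def={f} ue=∅

Backward fixpoint:
  n0: in=∅ out={f}
  n1: in={f} out=∅
  n2: in=∅ out={f,t}
  n3: in={f,t} out=∅
  n4: in=∅ out=∅
  n5: in=∅ out=∅
  n6: in=∅ out=∅
  n7: in=∅ out=∅

live-out(n0) = ["f"]

Answer: ["f"]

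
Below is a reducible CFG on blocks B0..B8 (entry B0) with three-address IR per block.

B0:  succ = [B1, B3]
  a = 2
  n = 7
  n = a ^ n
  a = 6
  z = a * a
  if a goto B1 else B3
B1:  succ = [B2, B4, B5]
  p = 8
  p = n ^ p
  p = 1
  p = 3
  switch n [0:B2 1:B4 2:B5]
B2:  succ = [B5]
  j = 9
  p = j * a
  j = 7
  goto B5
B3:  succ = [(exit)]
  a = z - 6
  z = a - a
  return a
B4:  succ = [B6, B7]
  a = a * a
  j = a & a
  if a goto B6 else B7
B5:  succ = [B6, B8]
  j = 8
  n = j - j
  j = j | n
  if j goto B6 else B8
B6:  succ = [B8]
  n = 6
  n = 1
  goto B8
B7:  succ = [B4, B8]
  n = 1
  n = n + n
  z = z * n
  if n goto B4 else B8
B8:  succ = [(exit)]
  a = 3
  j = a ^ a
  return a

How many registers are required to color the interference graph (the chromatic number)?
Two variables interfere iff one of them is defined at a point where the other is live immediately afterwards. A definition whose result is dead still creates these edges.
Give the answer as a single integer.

Per-block:
  B0: {a,n,z} / ∅
  B1: {p} / {n}
  B2: {j,p} / {a}
  B3: {a,z} / {z}
  B4: {a,j} / {a}
  B5: {j,n} / ∅
  B6: {n} / ∅
  B7: {n,z} / {z}
  B8: {a,j} / ∅

Liveness:
  B0 li=∅ lo={a,n,z}
  B1 li={a,n,z} lo={a,z}
  B2 li={a} lo=∅
  B3 li={z} lo=∅
  B4 li={a,z} lo={a,z}
  B5 li=∅ lo=∅
  B6 li=∅ lo=∅
  B7 li={a,z} lo={a,z}
  B8 li=∅ lo=∅

Conflict graph:
  a — {j,n,p,z}
  j — {a,n,z}
  n — {a,j,p,z}
  p — {a,n,z}
  z — {a,j,n,p}

Registers:
  clique {a,j,n,z} ⇒ need ≥ 4
  4-colouring: c0={a}  c1={n}  c2={z}  c3={j,p}
  χ = 4

Answer: 4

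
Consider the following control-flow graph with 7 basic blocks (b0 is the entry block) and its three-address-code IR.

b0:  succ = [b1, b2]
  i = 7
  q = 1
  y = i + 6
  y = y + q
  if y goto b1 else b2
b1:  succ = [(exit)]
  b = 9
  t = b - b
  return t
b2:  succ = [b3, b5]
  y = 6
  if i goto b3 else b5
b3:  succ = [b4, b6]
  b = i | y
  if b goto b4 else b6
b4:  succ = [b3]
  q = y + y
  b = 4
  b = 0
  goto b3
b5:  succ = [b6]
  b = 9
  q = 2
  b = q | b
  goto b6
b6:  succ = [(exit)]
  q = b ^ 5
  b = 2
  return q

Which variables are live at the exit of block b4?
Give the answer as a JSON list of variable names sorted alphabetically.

Per-block:
  b0: {i,q,y} / ∅
  b1: {b,t} / ∅
  b2: {y} / {i}
  b3: {b} / {i,y}
  b4: {b,q} / {y}
  b5: {b,q} / ∅
  b6: {b,q} / {b}

Backward fixpoint:
  b0: in=∅ out={i}
  b1: in=∅ out=∅
  b2: in={i} out={i,y}
  b3: in={i,y} out={b,i,y}
  b4: in={i,y} out={i,y}
  b5: in=∅ out={b}
  b6: in={b} out=∅

live-out(b4) = ["i", "y"]

Answer: ["i", "y"]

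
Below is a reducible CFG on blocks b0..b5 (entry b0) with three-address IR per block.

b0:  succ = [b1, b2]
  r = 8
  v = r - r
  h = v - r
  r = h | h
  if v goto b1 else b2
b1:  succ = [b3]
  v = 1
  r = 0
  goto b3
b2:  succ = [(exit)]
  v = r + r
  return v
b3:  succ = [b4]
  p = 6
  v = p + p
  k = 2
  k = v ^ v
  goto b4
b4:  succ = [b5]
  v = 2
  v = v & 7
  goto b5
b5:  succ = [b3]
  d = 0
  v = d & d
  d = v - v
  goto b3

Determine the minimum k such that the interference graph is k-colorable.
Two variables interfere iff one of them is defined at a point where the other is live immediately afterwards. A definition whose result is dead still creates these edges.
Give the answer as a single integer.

def/use:
  b0: {h,r,v} / ∅
  b1: {r,v} / ∅
  b2: {v} / {r}
  b3: {k,p,v} / ∅
  b4: {v} / ∅
  b5: {d,v} / ∅

Liveness:
  live b0: ∅→{r}
  live b1: ∅→∅
  live b2: {r}→∅
  live b3: ∅→∅
  live b4: ∅→∅
  live b5: ∅→∅

Conflict graph:
  d: ∅
  h: {v}
  k: {v}
  p: ∅
  r: {v}
  v: {h,k,r}

Colouring:
  clique {h,v} ⇒ need ≥ 2
  assign d→R0 h→R1 k→R1 p→R0 r→R1 v→R0 — no edge inside a register ⇒ χ ≤ 2
  χ = 2

Answer: 2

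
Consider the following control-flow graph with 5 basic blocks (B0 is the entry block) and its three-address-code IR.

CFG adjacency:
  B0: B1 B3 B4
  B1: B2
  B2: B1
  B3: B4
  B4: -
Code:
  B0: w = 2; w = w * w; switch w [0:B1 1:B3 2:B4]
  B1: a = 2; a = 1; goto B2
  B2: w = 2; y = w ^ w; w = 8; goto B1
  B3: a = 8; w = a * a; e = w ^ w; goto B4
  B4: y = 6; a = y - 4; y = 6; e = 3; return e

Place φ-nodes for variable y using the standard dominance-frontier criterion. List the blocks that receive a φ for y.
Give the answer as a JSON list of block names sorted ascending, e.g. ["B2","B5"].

Answer: ["B1"]

Analysis:
idom tree: B1←B0 B2←B1 B3←B0 B4←B0
Join-block Dom:
  B1: preds {B0,B2}: {B0} ∩ {B0,B1,B2} = {B0}; idom=B0
  B4: preds {B0,B3}: {B0} ∩ {B0,B3} = {B0}; idom=B0

DF derivation:
  join B1 pred B0: · stop@B0
  join B1 pred B2: B2→B1 stop@B0
  join B4 pred B0: · stop@B0
  join B4 pred B3: B3 stop@B0
  B0 → ∅
  B1 → {B1}
  B2 → {B1}
  B3 → {B4}
  B4 → ∅

φ for y: defs {B2,B4}
  DF⁺ = {B1}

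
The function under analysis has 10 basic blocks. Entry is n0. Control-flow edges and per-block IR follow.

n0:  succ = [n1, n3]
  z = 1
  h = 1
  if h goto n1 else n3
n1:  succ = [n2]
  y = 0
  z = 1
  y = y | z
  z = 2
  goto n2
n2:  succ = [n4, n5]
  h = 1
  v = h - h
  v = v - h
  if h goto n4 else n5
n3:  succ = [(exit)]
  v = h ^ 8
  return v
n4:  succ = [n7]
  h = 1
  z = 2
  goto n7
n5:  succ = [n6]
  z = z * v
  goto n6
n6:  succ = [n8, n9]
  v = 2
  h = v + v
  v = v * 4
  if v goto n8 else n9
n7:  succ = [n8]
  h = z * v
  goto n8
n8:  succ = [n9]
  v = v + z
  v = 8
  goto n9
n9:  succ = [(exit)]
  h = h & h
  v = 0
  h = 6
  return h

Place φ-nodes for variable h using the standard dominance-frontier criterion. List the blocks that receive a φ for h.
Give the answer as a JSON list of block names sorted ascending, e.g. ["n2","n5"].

Answer: ["n8", "n9"]

Analysis:
idom tree: n1←n0 n2←n1 n3←n0 n4←n2 n5←n2 n6←n5 n7←n4 n8←n2 n9←n2
Dom∩ at merges:
  n8: preds {n6,n7}: {n0,n1,n2,n5,n6} ∩ {n0,n1,n2,n4,n7} = {n0,n1,n2}; idom=n2
  n9: preds {n6,n8}: {n0,n1,n2,n5,n6} ∩ {n0,n1,n2,n8} = {n0,n1,n2}; idom=n2

DF derivation:
  join n8 pred n6: n6→n5 stop@n2
  join n8 pred n7: n7→n4 stop@n2
  join n9 pred n6: n6→n5 stop@n2
  join n9 pred n8: n8 stop@n2
  n0: DF=∅
  n1: DF=∅
  n2: DF=∅
  n3: DF=∅
  n4: DF={n8}
  n5: DF={n8,n9}
  n6: DF={n8,n9}
  n7: DF={n8}
  n8: DF={n9}
  n9: DF=∅

φ for h: defs {n0,n2,n4,n6,n7,n9}
  DF⁺ = {n8,n9}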